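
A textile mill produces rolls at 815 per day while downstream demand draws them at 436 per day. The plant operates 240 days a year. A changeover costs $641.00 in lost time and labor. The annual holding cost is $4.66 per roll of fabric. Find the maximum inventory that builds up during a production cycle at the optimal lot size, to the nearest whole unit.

Annual demand D = 436 × 240 = 104,640.
Production build-up factor (1 − d/p) = 1 − 436/815 = 0.4650.
Q* = √(2DS / (H(1 − d/p))) = √(2 × 104,640 × 641 / (4.66 × 0.4650)).
= √(134,148,480 / 2.167) ≈ 7867.905.
Maximum inventory = Q*(1 − d/p) = 7867.905 × 0.4650 ≈ 3658.817.

I_max ≈ 3,659 rolls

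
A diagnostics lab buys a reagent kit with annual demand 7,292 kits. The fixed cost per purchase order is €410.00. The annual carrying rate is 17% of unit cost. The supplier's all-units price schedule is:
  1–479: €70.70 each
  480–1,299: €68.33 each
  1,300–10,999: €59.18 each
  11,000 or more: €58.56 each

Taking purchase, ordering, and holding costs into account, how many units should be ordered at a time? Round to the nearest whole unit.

Holding cost per unit per year at price C is H = 0.17·C.
Candidates are each tier's EOQ (if it falls in that tier) and each price-break quantity.
Tier 1 (€70.70): EOQ = 705.3 exceeds tier's upper bound 479, so this tier is dominated.
EOQ at €68.33 = 717.5 (feasible in tier 2): TC = 7,292×€68.33 + (7,292/717.5)×410 + (717.5/2)×0.17×€68.33 = €506,596.49.
EOQ at €59.18 = 770.9 < 1300, so use break Q=1300: TC = 7,292×€59.18 + (7,292/1300.0)×410 + (1300.0/2)×0.17×€59.18 = €440,379.73.
EOQ at €58.56 = 775.0 < 11000, so use break Q=11000: TC = 7,292×€58.56 + (7,292/11000.0)×410 + (11000.0/2)×0.17×€58.56 = €482,044.91.
Lowest total cost is €440,379.73 at Q = 1300.0.

Q* ≈ 1,300 kits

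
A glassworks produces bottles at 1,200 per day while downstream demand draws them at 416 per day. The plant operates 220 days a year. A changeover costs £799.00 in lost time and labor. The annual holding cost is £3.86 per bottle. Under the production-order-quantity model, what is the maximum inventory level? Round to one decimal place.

Annual demand D = 416 × 220 = 91,520.
Production build-up factor (1 − d/p) = 1 − 416/1,200 = 0.6533.
Q* = √(2DS / (H(1 − d/p))) = √(2 × 91,520 × 799 / (3.86 × 0.6533)).
= √(146,248,960 / 2.5219) ≈ 7615.270.
Maximum inventory = Q*(1 − d/p) = 7615.270 × 0.6533 ≈ 4975.310.

I_max ≈ 4,975.3 bottles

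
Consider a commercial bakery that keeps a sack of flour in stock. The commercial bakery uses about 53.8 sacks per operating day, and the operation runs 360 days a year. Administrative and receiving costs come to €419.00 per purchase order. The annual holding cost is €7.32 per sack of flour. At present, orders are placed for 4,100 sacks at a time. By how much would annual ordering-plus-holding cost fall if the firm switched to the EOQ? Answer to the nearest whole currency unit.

Extra cost ≈ €6,085 per year

Annual demand D = 53.8 × 360 = 19,368.
EOQ = √(2DS/H) = √(2 × 19,368 × 419 / 7.32) ≈ 1489.05.
Cost at Q* = (D/Q*)S + (Q*/2)H = √(2DSH) ≈ €10,899.84.
Cost at Q = 4,100: (19,368/4,100)×419 + (4,100/2)×7.32 = €1,979.32 + €15,006.00 = €16,985.32.
Excess = €16,985.32 − €10,899.84 = €6,085.48.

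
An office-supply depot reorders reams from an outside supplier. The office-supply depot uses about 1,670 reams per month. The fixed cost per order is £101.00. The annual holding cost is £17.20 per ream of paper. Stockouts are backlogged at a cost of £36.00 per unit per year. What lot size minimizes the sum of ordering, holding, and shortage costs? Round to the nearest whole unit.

Q* ≈ 590 reams

Annual demand D = 1,670 × 12 = 20,040.
With planned backorders, Q* = √(2DS/H) · √((H+B)/B).
√(2DS/H) = √(2 × 20,040 × 101 / 17.2) = 485.132.
√((H+B)/B) = √((17.2+36)/36) = 1.2156.
Q* ≈ 589.746.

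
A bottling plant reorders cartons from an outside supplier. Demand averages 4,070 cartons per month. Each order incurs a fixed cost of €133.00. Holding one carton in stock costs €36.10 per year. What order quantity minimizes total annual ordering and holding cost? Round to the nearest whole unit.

Annual demand D = 4,070 × 12 = 48,840.
EOQ = √(2DS / H) = √(2 × 48,840 × 133 / 36.1).
= √(12,991,440 / 36.1) = √359,873.6842 ≈ 599.895.

Q* ≈ 600 cartons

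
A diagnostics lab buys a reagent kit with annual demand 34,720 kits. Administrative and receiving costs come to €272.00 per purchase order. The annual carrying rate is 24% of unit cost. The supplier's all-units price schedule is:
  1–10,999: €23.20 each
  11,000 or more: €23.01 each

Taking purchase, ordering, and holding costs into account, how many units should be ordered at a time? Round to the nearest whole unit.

Q* ≈ 1,842 kits

Holding cost per unit per year at price C is H = 0.24·C.
For each price level, check whether its EOQ is feasible; otherwise the best quantity at that price is the breakpoint.
EOQ at €23.20 = 1841.8 (feasible in tier 1): TC = 34,720×€23.20 + (34,720/1841.8)×272 + (1841.8/2)×0.24×€23.20 = €815,759.08.
EOQ at €23.01 = 1849.4 < 11000, so use break Q=11000: TC = 34,720×€23.01 + (34,720/11000.0)×272 + (11000.0/2)×0.24×€23.01 = €830,138.93.
Lowest total cost is €815,759.08 at Q = 1841.8.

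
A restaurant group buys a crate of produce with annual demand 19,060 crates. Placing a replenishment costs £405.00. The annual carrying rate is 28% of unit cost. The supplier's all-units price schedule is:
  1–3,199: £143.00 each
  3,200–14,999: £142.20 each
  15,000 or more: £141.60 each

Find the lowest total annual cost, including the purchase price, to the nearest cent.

Holding cost per unit per year at price C is H = 0.28·C.
For each price level, check whether its EOQ is feasible; otherwise the best quantity at that price is the breakpoint.
EOQ at £143.00 = 621.0 (feasible in tier 1): TC = 19,060×£143.00 + (19,060/621.0)×405 + (621.0/2)×0.28×£143.00 = £2,750,442.85.
EOQ at £142.20 = 622.7 < 3200, so use break Q=3200: TC = 19,060×£142.20 + (19,060/3200.0)×405 + (3200.0/2)×0.28×£142.20 = £2,776,449.88.
EOQ at £141.60 = 624.0 < 15000, so use break Q=15000: TC = 19,060×£141.60 + (19,060/15000.0)×405 + (15000.0/2)×0.28×£141.60 = £2,996,770.62.
Lowest total cost among the candidates is at Q = 621.0.

TC* ≈ £2,750,442.85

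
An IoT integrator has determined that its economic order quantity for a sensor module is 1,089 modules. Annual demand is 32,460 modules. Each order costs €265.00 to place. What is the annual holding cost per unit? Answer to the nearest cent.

H ≈ €14.51

Invert the EOQ relation Q*² = 2DS/H.
From Q* = √(2DS/H): H = 2DS / Q*² = 2 × 32,460 × 265 / 1,089² = 14.5067.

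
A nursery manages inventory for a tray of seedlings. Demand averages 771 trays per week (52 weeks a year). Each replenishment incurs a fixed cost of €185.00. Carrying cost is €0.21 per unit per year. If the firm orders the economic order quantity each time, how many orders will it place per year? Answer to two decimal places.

N ≈ 4.77 orders per year

Annual demand D = 771 × 52 = 40,092.
Q* = √(2DS/H) = √(2 × 40,092 × 185 / 0.21) ≈ 8404.66.
Orders per year = D / Q* = 40,092 / 8404.66 ≈ 4.770.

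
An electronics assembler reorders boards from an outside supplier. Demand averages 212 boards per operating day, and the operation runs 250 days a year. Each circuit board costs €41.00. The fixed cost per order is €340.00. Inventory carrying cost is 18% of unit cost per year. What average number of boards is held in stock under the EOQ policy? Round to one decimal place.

Annual demand D = 212 × 250 = 53,000.
Holding cost H = 0.18 × €41.00 = €7.3800 per unit per year.
EOQ = √(2DS/H) = √(2 × 53,000 × 340 / 7.38) ≈ 2209.86.
Average inventory = Q*/2 ≈ 2209.86 / 2 = 1104.929.

Average inventory ≈ 1,104.9 boards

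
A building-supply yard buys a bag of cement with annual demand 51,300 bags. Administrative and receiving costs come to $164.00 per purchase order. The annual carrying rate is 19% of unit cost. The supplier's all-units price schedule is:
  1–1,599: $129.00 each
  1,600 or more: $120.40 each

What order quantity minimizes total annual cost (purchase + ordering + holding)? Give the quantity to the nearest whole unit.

Q* ≈ 1,600 bags

Holding cost per unit per year at price C is H = 0.19·C.
Evaluate total cost at each tier's feasible EOQ or, if the EOQ is below the tier, at the tier's minimum quantity.
EOQ at $129.00 = 828.6 (feasible in tier 1): TC = 51,300×$129.00 + (51,300/828.6)×164 + (828.6/2)×0.19×$129.00 = $6,638,008.00.
EOQ at $120.40 = 857.6 < 1600, so use break Q=1600: TC = 51,300×$120.40 + (51,300/1600.0)×164 + (1600.0/2)×0.19×$120.40 = $6,200,079.05.
Lowest total cost is $6,200,079.05 at Q = 1600.0.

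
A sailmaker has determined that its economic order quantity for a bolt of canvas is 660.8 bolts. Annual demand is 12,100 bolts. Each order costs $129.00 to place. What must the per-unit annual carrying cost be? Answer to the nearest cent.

H ≈ $7.15

The basic EOQ model gives Q* = √(2DS/H); rearrange for the unknown.
From Q* = √(2DS/H): H = 2DS / Q*² = 2 × 12,100 × 129 / 660.8² = 7.1493.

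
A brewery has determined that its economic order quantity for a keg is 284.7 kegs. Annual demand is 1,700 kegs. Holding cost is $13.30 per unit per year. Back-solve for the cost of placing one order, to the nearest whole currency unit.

S ≈ $317

Squaring Q* = √(2DS/H) gives Q*² = 2DS/H.
From Q* = √(2DS/H): S = Q*²H / (2D) = 284.7² × 13.3 / (2 × 1,700) = 317.0645.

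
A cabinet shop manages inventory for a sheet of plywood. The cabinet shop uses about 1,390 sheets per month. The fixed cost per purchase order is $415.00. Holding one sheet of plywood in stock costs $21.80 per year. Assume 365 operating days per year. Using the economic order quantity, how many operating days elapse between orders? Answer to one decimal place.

Annual demand D = 1,390 × 12 = 16,680.
The optimal lot size = √(2DS/H) = √(2 × 16,680 × 415 / 21.8) ≈ 796.91.
Cycle time = Q*/D × 365 = 796.91 / 16,680 × 365 ≈ 17.438 days.

T ≈ 17.4 days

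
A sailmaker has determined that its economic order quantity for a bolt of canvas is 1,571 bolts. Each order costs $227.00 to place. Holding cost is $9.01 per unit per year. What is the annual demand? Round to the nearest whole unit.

Squaring Q* = √(2DS/H) gives Q*² = 2DS/H.
From Q* = √(2DS/H): D = Q*²H / (2S) = 1,571² × 9.01 / (2 × 227) = 48980.285.

D ≈ 48,980 bolts per year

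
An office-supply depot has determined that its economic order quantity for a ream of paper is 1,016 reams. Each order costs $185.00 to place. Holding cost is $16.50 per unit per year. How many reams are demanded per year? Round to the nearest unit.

The basic EOQ model gives Q* = √(2DS/H); rearrange for the unknown.
From Q* = √(2DS/H): D = Q*²H / (2S) = 1,016² × 16.5 / (2 × 185) = 46033.038.

D ≈ 46,033 reams per year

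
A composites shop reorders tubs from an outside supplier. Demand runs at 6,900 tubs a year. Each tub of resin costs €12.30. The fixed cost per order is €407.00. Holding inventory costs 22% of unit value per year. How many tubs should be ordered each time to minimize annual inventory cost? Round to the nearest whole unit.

Q* ≈ 1,441 tubs

Holding cost H = 0.22 × €12.30 = €2.7060 per unit per year.
EOQ = √(2DS / H) = √(2 × 6,900 × 407 / 2.706).
= √(5,616,600 / 2.706) = √2,075,609.7561 ≈ 1440.698.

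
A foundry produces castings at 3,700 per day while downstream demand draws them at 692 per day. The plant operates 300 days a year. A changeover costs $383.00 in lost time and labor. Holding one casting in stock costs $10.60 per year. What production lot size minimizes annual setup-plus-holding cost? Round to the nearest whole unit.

Annual demand D = 692 × 300 = 207,600.
Production build-up factor (1 − d/p) = 1 − 692/3,700 = 0.8130.
Q* = √(2DS / (H(1 − d/p))) = √(2 × 207,600 × 383 / (10.6 × 0.8130)).
= √(159,021,600 / 8.6175) ≈ 4295.731.

Q* ≈ 4,296 castings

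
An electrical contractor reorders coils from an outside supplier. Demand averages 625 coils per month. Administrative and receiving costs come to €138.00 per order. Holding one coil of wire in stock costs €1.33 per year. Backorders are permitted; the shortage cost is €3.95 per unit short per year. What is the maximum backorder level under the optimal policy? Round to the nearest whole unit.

S* ≈ 363 coils

Annual demand D = 625 × 12 = 7,500.
With planned backorders, Q* = √(2DS/H) · √((H+B)/B).
√(2DS/H) = √(2 × 7,500 × 138 / 1.33) = 1247.554.
√((H+B)/B) = √((1.33+3.95)/3.95) = 1.1562.
Q* ≈ 1442.374.
S* = Q* · H/(H+B) = 1442.374 × 1.33/5.28 ≈ 363.325.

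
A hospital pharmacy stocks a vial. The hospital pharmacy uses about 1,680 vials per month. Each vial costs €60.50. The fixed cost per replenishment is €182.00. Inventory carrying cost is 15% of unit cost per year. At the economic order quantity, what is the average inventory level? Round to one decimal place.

Annual demand D = 1,680 × 12 = 20,160.
Holding cost H = 0.15 × €60.50 = €9.0750 per unit per year.
Q* = √(2DS/H) = √(2 × 20,160 × 182 / 9.075) ≈ 899.23.
Average inventory = Q*/2 ≈ 899.23 / 2 = 449.617.

Average inventory ≈ 449.6 vials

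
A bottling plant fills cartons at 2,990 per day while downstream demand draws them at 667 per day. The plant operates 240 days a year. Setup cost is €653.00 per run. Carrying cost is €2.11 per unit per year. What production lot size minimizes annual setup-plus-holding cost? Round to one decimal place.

Annual demand D = 667 × 240 = 160,080.
Production build-up factor (1 − d/p) = 1 − 667/2,990 = 0.7769.
Q* = √(2DS / (H(1 − d/p))) = √(2 × 160,080 × 653 / (2.11 × 0.7769)).
= √(209,064,480 / 1.6393) ≈ 11293.015.

Q* ≈ 11,293.0 cartons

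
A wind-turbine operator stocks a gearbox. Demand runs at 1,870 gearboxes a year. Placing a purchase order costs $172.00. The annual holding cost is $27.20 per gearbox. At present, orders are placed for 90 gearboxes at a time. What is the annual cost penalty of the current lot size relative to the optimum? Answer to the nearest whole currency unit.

EOQ = √(2DS/H) = √(2 × 1,870 × 172 / 27.2) ≈ 153.79.
Cost at Q* = (D/Q*)S + (Q*/2)H = √(2DSH) ≈ $4,182.97.
Cost at Q = 90: (1,870/90)×172 + (90/2)×27.2 = $3,573.78 + $1,224.00 = $4,797.78.
Excess = $4,797.78 − $4,182.97 = $614.81.

Extra cost ≈ $615 per year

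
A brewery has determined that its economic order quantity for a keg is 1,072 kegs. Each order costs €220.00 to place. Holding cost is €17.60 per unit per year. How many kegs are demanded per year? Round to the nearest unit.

Invert the EOQ relation Q*² = 2DS/H.
From Q* = √(2DS/H): D = Q*²H / (2S) = 1,072² × 17.6 / (2 × 220) = 45967.360.

D ≈ 45,967 kegs per year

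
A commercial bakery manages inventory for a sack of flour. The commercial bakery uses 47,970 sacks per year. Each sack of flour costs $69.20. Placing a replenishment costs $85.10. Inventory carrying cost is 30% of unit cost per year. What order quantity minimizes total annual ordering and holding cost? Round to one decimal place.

Holding cost H = 0.30 × $69.20 = $20.7600 per unit per year.
EOQ = √(2DS / H) = √(2 × 47,970 × 85.1 / 20.76).
= √(8,164,494 / 20.76) = √393,280.0578 ≈ 627.120.

Q* ≈ 627.1 sacks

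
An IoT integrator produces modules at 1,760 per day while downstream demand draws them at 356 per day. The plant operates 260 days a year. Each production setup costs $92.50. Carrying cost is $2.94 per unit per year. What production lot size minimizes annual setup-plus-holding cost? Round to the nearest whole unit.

Q* ≈ 2,702 modules

Annual demand D = 356 × 260 = 92,560.
Production build-up factor (1 − d/p) = 1 − 356/1,760 = 0.7977.
Q* = √(2DS / (H(1 − d/p))) = √(2 × 92,560 × 92.5 / (2.94 × 0.7977)).
= √(17,123,600 / 2.3453) ≈ 2702.070.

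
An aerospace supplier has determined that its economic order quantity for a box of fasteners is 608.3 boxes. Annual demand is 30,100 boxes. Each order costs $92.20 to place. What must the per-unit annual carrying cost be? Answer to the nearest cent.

H ≈ $15.00

Squaring Q* = √(2DS/H) gives Q*² = 2DS/H.
From Q* = √(2DS/H): H = 2DS / Q*² = 2 × 30,100 × 92.2 / 608.3² = 15.0000.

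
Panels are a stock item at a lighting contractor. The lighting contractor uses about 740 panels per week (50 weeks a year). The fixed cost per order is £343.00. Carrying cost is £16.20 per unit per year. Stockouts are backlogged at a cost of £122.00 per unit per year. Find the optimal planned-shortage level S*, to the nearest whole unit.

Annual demand D = 740 × 50 = 37,000.
With planned backorders, Q* = √(2DS/H) · √((H+B)/B).
√(2DS/H) = √(2 × 37,000 × 343 / 16.2) = 1251.715.
√((H+B)/B) = √((16.2+122)/122) = 1.0643.
Q* ≈ 1332.231.
S* = Q* · H/(H+B) = 1332.231 × 16.2/138.2 ≈ 156.166.

S* ≈ 156 panels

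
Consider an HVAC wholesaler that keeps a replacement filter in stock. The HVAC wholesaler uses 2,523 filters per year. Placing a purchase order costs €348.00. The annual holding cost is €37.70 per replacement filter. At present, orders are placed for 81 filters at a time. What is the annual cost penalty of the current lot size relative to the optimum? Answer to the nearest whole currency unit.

Extra cost ≈ €4,230 per year

EOQ = √(2DS/H) = √(2 × 2,523 × 348 / 37.7) ≈ 215.82.
Cost at Q* = (D/Q*)S + (Q*/2)H = √(2DSH) ≈ €8,136.43.
Cost at Q = 81: (2,523/81)×348 + (81/2)×37.7 = €10,839.56 + €1,526.85 = €12,366.41.
Excess = €12,366.41 − €8,136.43 = €4,229.98.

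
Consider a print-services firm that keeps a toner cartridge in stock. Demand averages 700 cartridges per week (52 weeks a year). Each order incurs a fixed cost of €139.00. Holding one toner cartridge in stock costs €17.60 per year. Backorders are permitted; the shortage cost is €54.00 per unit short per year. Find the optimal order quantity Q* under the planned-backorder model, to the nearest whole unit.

Q* ≈ 873 cartridges

Annual demand D = 700 × 52 = 36,400.
With planned backorders, Q* = √(2DS/H) · √((H+B)/B).
√(2DS/H) = √(2 × 36,400 × 139 / 17.6) = 758.258.
√((H+B)/B) = √((17.6+54)/54) = 1.1515.
Q* ≈ 873.125.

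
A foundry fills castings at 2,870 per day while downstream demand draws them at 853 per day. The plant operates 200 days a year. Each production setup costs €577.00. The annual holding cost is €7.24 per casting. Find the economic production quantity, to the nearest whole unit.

Q* ≈ 6,220 castings

Annual demand D = 853 × 200 = 170,600.
Production build-up factor (1 − d/p) = 1 − 853/2,870 = 0.7028.
Q* = √(2DS / (H(1 − d/p))) = √(2 × 170,600 × 577 / (7.24 × 0.7028)).
= √(196,872,400 / 5.0882) ≈ 6220.297.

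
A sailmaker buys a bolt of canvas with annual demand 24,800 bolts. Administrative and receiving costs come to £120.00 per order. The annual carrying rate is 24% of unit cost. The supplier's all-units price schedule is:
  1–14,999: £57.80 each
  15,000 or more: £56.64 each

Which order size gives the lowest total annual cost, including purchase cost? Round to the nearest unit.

Holding cost per unit per year at price C is H = 0.24·C.
For each price level, check whether its EOQ is feasible; otherwise the best quantity at that price is the breakpoint.
EOQ at £57.80 = 655.0 (feasible in tier 1): TC = 24,800×£57.80 + (24,800/655.0)×120 + (655.0/2)×0.24×£57.80 = £1,442,526.59.
EOQ at £56.64 = 661.7 < 15000, so use break Q=15000: TC = 24,800×£56.64 + (24,800/15000.0)×120 + (15000.0/2)×0.24×£56.64 = £1,506,822.40.
Lowest total cost is £1,442,526.59 at Q = 655.0.

Q* ≈ 655 bolts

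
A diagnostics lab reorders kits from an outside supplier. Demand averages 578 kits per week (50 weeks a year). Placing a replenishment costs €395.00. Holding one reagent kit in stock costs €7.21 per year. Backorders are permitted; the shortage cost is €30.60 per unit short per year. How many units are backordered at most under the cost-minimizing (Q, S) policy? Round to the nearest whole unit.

Annual demand D = 578 × 50 = 28,900.
With planned backorders, Q* = √(2DS/H) · √((H+B)/B).
√(2DS/H) = √(2 × 28,900 × 395 / 7.21) = 1779.487.
√((H+B)/B) = √((7.21+30.6)/30.6) = 1.1116.
Q* ≈ 1978.051.
S* = Q* · H/(H+B) = 1978.051 × 7.21/37.81 ≈ 377.195.

S* ≈ 377 kits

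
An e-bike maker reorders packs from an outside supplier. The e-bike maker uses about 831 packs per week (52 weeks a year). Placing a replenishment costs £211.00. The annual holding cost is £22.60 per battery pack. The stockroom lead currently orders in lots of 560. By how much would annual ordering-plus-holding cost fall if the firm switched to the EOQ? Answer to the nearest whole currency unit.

Extra cost ≈ £2,309 per year

Annual demand D = 831 × 52 = 43,212.
EOQ = √(2DS/H) = √(2 × 43,212 × 211 / 22.6) ≈ 898.26.
Cost at Q* = (D/Q*)S + (Q*/2)H = √(2DSH) ≈ £20,300.78.
Cost at Q = 560: (43,212/560)×211 + (560/2)×22.6 = £16,281.66 + £6,328.00 = £22,609.66.
Excess = £22,609.66 − £20,300.78 = £2,308.89.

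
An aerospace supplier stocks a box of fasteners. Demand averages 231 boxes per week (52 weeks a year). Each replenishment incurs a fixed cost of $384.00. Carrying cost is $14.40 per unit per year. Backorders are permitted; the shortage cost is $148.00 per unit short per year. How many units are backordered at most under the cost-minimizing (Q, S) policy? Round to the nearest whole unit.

Annual demand D = 231 × 52 = 12,012.
With planned backorders, Q* = √(2DS/H) · √((H+B)/B).
√(2DS/H) = √(2 × 12,012 × 384 / 14.4) = 800.400.
√((H+B)/B) = √((14.4+148)/148) = 1.0475.
Q* ≈ 838.435.
S* = Q* · H/(H+B) = 838.435 × 14.4/162.4 ≈ 74.344.

S* ≈ 74 boxes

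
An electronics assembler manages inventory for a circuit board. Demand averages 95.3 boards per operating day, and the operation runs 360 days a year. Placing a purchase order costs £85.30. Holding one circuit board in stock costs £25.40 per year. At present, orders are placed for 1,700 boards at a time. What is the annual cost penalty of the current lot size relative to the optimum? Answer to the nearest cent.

Annual demand D = 95.3 × 360 = 34,308.
EOQ = √(2DS/H) = √(2 × 34,308 × 85.3 / 25.4) ≈ 480.03.
Cost at Q* = (D/Q*)S + (Q*/2)H = √(2DSH) ≈ £12,192.82.
Cost at Q = 1,700: (34,308/1,700)×85.3 + (1,700/2)×25.4 = £1,721.45 + £21,590.00 = £23,311.45.
Excess = £23,311.45 − £12,192.82 = £11,118.64.

Extra cost ≈ £11,118.64 per year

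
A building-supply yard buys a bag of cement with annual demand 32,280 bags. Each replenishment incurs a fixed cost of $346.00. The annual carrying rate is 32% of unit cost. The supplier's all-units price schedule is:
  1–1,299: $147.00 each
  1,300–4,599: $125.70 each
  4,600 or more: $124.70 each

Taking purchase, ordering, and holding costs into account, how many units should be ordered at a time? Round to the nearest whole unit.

Holding cost per unit per year at price C is H = 0.32·C.
For each price level, check whether its EOQ is feasible; otherwise the best quantity at that price is the breakpoint.
EOQ at $147.00 = 689.1 (feasible in tier 1): TC = 32,280×$147.00 + (32,280/689.1)×346 + (689.1/2)×0.32×$147.00 = $4,777,575.56.
EOQ at $125.70 = 745.2 < 1300, so use break Q=1300: TC = 32,280×$125.70 + (32,280/1300.0)×346 + (1300.0/2)×0.32×$125.70 = $4,092,333.05.
EOQ at $124.70 = 748.2 < 4600, so use break Q=4600: TC = 32,280×$124.70 + (32,280/4600.0)×346 + (4600.0/2)×0.32×$124.70 = $4,119,523.22.
Lowest total cost is $4,092,333.05 at Q = 1300.0.

Q* ≈ 1,300 bags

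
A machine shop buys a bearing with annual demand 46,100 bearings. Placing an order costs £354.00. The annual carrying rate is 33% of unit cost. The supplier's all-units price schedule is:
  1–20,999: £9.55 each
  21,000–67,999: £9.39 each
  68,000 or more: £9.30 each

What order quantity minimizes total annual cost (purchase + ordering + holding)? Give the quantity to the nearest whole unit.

Holding cost per unit per year at price C is H = 0.33·C.
For each price level, check whether its EOQ is feasible; otherwise the best quantity at that price is the breakpoint.
EOQ at £9.55 = 3218.2 (feasible in tier 1): TC = 46,100×£9.55 + (46,100/3218.2)×354 + (3218.2/2)×0.33×£9.55 = £450,397.05.
EOQ at £9.39 = 3245.5 < 21000, so use break Q=21000: TC = 46,100×£9.39 + (46,100/21000.0)×354 + (21000.0/2)×0.33×£9.39 = £466,192.46.
EOQ at £9.30 = 3261.1 < 68000, so use break Q=68000: TC = 46,100×£9.30 + (46,100/68000.0)×354 + (68000.0/2)×0.33×£9.30 = £533,315.99.
Lowest total cost is £450,397.05 at Q = 3218.2.

Q* ≈ 3,218 bearings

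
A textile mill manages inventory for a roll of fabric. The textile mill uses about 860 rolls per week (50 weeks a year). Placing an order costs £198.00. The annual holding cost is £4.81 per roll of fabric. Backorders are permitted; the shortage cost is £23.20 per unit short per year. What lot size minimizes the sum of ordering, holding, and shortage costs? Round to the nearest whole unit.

Annual demand D = 860 × 50 = 43,000.
With planned backorders, Q* = √(2DS/H) · √((H+B)/B).
√(2DS/H) = √(2 × 43,000 × 198 / 4.81) = 1881.522.
√((H+B)/B) = √((4.81+23.2)/23.2) = 1.0988.
Q* ≈ 2067.387.

Q* ≈ 2,067 rolls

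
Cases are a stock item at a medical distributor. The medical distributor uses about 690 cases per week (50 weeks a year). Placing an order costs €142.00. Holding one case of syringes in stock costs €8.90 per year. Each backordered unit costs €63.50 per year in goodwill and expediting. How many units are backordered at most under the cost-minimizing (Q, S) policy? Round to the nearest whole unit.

Annual demand D = 690 × 50 = 34,500.
With planned backorders, Q* = √(2DS/H) · √((H+B)/B).
√(2DS/H) = √(2 × 34,500 × 142 / 8.9) = 1049.237.
√((H+B)/B) = √((8.9+63.5)/63.5) = 1.0678.
Q* ≈ 1120.356.
S* = Q* · H/(H+B) = 1120.356 × 8.9/72.4 ≈ 137.723.

S* ≈ 138 cases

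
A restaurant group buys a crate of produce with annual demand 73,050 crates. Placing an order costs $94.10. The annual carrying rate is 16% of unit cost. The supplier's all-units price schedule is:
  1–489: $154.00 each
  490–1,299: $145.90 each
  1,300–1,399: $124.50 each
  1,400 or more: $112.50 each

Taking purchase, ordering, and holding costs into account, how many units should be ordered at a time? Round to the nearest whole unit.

Holding cost per unit per year at price C is H = 0.16·C.
Candidates are each tier's EOQ (if it falls in that tier) and each price-break quantity.
Tier 1 ($154.00): EOQ = 747.0 exceeds tier's upper bound 489, so this tier is dominated.
EOQ at $145.90 = 767.4 (feasible in tier 2): TC = 73,050×$145.90 + (73,050/767.4)×94.1 + (767.4/2)×0.16×$145.90 = $10,675,909.62.
EOQ at $124.50 = 830.8 < 1300, so use break Q=1300: TC = 73,050×$124.50 + (73,050/1300.0)×94.1 + (1300.0/2)×0.16×$124.50 = $9,112,960.70.
EOQ at $112.50 = 873.9 < 1400, so use break Q=1400: TC = 73,050×$112.50 + (73,050/1400.0)×94.1 + (1400.0/2)×0.16×$112.50 = $8,235,635.00.
Lowest total cost is $8,235,635.00 at Q = 1400.0.

Q* ≈ 1,400 crates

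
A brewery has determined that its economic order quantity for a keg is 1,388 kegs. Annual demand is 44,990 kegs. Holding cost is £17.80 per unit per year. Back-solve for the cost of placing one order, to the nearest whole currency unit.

S ≈ £381

The basic EOQ model gives Q* = √(2DS/H); rearrange for the unknown.
From Q* = √(2DS/H): S = Q*²H / (2D) = 1,388² × 17.8 / (2 × 44,990) = 381.1123.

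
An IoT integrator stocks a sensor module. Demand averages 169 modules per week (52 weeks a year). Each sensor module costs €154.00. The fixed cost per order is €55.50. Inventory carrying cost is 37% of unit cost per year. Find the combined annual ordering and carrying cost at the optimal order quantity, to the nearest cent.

TC* ≈ €7,455.34

Annual demand D = 169 × 52 = 8,788.
Holding cost H = 0.37 × €154.00 = €56.9800 per unit per year.
Q* = √(2DS/H) = √(2 × 8,788 × 55.5 / 56.98) ≈ 130.84.
At Q*, ordering cost (D/Q*)S equals holding cost (Q*/2)H, each = √(DSH/2).
Minimum total = √(2DSH) = √(2 × 8,788 × 55.5 × 56.98) ≈ 7455.345.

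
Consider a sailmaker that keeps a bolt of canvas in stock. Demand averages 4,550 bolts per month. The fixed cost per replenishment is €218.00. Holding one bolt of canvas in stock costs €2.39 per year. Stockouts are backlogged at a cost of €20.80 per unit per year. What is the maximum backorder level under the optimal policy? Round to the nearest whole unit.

S* ≈ 343 bolts

Annual demand D = 4,550 × 12 = 54,600.
With planned backorders, Q* = √(2DS/H) · √((H+B)/B).
√(2DS/H) = √(2 × 54,600 × 218 / 2.39) = 3156.026.
√((H+B)/B) = √((2.39+20.8)/20.8) = 1.0559.
Q* ≈ 3332.417.
S* = Q* · H/(H+B) = 3332.417 × 2.39/23.19 ≈ 343.444.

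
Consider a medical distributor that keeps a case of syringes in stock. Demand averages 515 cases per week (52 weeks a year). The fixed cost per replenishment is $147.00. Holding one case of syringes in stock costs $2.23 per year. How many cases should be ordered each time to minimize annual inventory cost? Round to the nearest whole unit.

Q* ≈ 1,879 cases

Annual demand D = 515 × 52 = 26,780.
EOQ = √(2DS / H) = √(2 × 26,780 × 147 / 2.23).
= √(7,873,320 / 2.23) = √3,530,636.7713 ≈ 1878.999.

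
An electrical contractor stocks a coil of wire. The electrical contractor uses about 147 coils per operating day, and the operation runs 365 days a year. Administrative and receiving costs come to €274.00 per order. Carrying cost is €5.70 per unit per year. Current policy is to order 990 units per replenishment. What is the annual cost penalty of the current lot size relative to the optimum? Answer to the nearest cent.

Extra cost ≈ €4,725.55 per year

Annual demand D = 147 × 365 = 53,655.
EOQ = √(2DS/H) = √(2 × 53,655 × 274 / 5.7) ≈ 2271.21.
Cost at Q* = (D/Q*)S + (Q*/2)H = √(2DSH) ≈ €12,945.92.
Cost at Q = 990: (53,655/990)×274 + (990/2)×5.7 = €14,849.97 + €2,821.50 = €17,671.47.
Excess = €17,671.47 − €12,945.92 = €4,725.55.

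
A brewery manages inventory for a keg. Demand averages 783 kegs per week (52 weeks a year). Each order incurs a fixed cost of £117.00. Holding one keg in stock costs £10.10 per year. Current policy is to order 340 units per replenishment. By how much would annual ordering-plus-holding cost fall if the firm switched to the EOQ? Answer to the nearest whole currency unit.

Extra cost ≈ £5,918 per year

Annual demand D = 783 × 52 = 40,716.
EOQ = √(2DS/H) = √(2 × 40,716 × 117 / 10.1) ≈ 971.25.
Cost at Q* = (D/Q*)S + (Q*/2)H = √(2DSH) ≈ £9,809.60.
Cost at Q = 340: (40,716/340)×117 + (340/2)×10.1 = £14,011.09 + £1,717.00 = £15,728.09.
Excess = £15,728.09 − £9,809.60 = £5,918.50.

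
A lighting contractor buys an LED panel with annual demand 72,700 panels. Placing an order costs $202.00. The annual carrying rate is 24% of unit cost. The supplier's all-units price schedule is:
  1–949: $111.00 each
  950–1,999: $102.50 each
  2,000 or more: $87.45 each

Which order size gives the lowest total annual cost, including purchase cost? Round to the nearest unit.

Holding cost per unit per year at price C is H = 0.24·C.
Evaluate total cost at each tier's feasible EOQ or, if the EOQ is below the tier, at the tier's minimum quantity.
Tier 1 ($111.00): EOQ = 1050.0 exceeds tier's upper bound 949, so this tier is dominated.
EOQ at $102.50 = 1092.7 (feasible in tier 2): TC = 72,700×$102.50 + (72,700/1092.7)×202 + (1092.7/2)×0.24×$102.50 = $7,478,629.76.
EOQ at $87.45 = 1183.0 < 2000, so use break Q=2000: TC = 72,700×$87.45 + (72,700/2000.0)×202 + (2000.0/2)×0.24×$87.45 = $6,385,945.70.
Lowest total cost is $6,385,945.70 at Q = 2000.0.

Q* ≈ 2,000 panels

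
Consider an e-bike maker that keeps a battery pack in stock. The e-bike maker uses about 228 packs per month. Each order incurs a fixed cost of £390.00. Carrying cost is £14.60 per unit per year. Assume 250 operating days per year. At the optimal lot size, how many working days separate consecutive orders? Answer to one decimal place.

T ≈ 34.9 days

Annual demand D = 228 × 12 = 2,736.
Q* = √(2DS/H) = √(2 × 2,736 × 390 / 14.6) ≈ 382.32.
Cycle time = Q*/D × 250 = 382.32 / 2,736 × 250 ≈ 34.934 days.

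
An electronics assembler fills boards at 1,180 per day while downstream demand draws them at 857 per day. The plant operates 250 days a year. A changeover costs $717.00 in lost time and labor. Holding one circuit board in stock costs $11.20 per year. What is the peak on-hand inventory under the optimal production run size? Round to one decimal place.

Annual demand D = 857 × 250 = 214,250.
Production build-up factor (1 − d/p) = 1 − 857/1,180 = 0.2737.
Q* = √(2DS / (H(1 − d/p))) = √(2 × 214,250 × 717 / (11.2 × 0.2737)).
= √(307,234,500 / 3.0658) ≈ 10010.729.
Maximum inventory = Q*(1 − d/p) = 10010.729 × 0.2737 ≈ 2740.225.

I_max ≈ 2,740.2 boards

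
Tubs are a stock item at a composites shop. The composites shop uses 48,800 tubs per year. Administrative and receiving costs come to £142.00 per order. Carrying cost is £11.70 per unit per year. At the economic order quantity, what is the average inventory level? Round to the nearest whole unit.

Q* = √(2DS/H) = √(2 × 48,800 × 142 / 11.7) ≈ 1088.37.
Average inventory = Q*/2 ≈ 1088.37 / 2 = 544.184.

Average inventory ≈ 544 tubs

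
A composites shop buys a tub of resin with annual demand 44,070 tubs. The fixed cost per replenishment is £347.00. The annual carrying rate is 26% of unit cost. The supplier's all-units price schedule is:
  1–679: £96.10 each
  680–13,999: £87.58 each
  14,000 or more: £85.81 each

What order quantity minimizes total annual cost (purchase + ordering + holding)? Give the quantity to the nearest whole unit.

Q* ≈ 1,159 tubs

Holding cost per unit per year at price C is H = 0.26·C.
For each price level, check whether its EOQ is feasible; otherwise the best quantity at that price is the breakpoint.
Tier 1 (£96.10): EOQ = 1106.4 exceeds tier's upper bound 679, so this tier is dominated.
EOQ at £87.58 = 1158.9 (feasible in tier 2): TC = 44,070×£87.58 + (44,070/1158.9)×347 + (1158.9/2)×0.26×£87.58 = £3,886,040.66.
EOQ at £85.81 = 1170.8 < 14000, so use break Q=14000: TC = 44,070×£85.81 + (44,070/14000.0)×347 + (14000.0/2)×0.26×£85.81 = £3,938,913.21.
Lowest total cost is £3,886,040.66 at Q = 1158.9.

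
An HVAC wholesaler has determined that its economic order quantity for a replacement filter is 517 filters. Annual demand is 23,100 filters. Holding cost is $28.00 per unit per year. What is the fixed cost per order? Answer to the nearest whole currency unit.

Squaring Q* = √(2DS/H) gives Q*² = 2DS/H.
From Q* = √(2DS/H): S = Q*²H / (2D) = 517² × 28 / (2 × 23,100) = 161.9933.

S ≈ $162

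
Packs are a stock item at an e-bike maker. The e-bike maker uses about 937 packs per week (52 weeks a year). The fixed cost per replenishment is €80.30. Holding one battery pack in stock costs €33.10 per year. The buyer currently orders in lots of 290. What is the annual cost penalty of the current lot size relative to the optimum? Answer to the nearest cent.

Annual demand D = 937 × 52 = 48,724.
EOQ = √(2DS/H) = √(2 × 48,724 × 80.3 / 33.1) ≈ 486.22.
Cost at Q* = (D/Q*)S + (Q*/2)H = √(2DSH) ≈ €16,093.79.
Cost at Q = 290: (48,724/290)×80.3 + (290/2)×33.1 = €13,491.51 + €4,799.50 = €18,291.01.
Excess = €18,291.01 − €16,093.79 = €2,197.22.

Extra cost ≈ €2,197.22 per year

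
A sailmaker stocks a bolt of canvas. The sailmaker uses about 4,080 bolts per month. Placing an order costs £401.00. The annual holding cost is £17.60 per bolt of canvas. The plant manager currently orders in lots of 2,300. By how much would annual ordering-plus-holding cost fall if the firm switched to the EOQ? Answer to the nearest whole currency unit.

Annual demand D = 4,080 × 12 = 48,960.
EOQ = √(2DS/H) = √(2 × 48,960 × 401 / 17.6) ≈ 1493.66.
Cost at Q* = (D/Q*)S + (Q*/2)H = √(2DSH) ≈ £26,288.40.
Cost at Q = 2,300: (48,960/2,300)×401 + (2,300/2)×17.6 = £8,536.07 + £20,240.00 = £28,776.07.
Excess = £28,776.07 − £26,288.40 = £2,487.67.

Extra cost ≈ £2,488 per year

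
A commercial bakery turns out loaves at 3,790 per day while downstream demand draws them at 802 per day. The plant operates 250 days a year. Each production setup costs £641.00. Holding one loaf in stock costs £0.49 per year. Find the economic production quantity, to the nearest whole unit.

Annual demand D = 802 × 250 = 200,500.
Production build-up factor (1 − d/p) = 1 − 802/3,790 = 0.7884.
Q* = √(2DS / (H(1 − d/p))) = √(2 × 200,500 × 641 / (0.49 × 0.7884)).
= √(257,041,000 / 0.3863) ≈ 25794.818.

Q* ≈ 25,795 loaves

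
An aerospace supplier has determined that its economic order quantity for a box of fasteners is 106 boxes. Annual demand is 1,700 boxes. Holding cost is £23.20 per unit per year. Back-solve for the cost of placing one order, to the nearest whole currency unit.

S ≈ £77

Squaring Q* = √(2DS/H) gives Q*² = 2DS/H.
From Q* = √(2DS/H): S = Q*²H / (2D) = 106² × 23.2 / (2 × 1,700) = 76.6692.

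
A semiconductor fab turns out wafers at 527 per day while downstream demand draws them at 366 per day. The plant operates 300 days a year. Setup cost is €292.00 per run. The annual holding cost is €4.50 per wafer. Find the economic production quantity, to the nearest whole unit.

Q* ≈ 6,830 wafers

Annual demand D = 366 × 300 = 109,800.
Production build-up factor (1 − d/p) = 1 − 366/527 = 0.3055.
Q* = √(2DS / (H(1 − d/p))) = √(2 × 109,800 × 292 / (4.5 × 0.3055)).
= √(64,123,200 / 1.3748) ≈ 6829.575.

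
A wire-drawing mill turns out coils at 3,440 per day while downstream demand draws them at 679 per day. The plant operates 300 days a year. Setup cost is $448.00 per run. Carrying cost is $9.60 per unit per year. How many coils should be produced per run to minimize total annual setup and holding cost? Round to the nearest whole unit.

Q* ≈ 4,867 coils

Annual demand D = 679 × 300 = 203,700.
Production build-up factor (1 − d/p) = 1 − 679/3,440 = 0.8026.
Q* = √(2DS / (H(1 − d/p))) = √(2 × 203,700 × 448 / (9.6 × 0.8026)).
= √(182,515,200 / 7.7051) ≈ 4866.984.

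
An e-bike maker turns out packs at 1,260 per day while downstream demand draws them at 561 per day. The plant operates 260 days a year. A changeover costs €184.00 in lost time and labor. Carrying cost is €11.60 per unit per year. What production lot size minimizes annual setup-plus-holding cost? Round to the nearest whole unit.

Annual demand D = 561 × 260 = 145,860.
Production build-up factor (1 − d/p) = 1 − 561/1,260 = 0.5548.
Q* = √(2DS / (H(1 − d/p))) = √(2 × 145,860 × 184 / (11.6 × 0.5548)).
= √(53,676,480 / 6.4352) ≈ 2888.083.

Q* ≈ 2,888 packs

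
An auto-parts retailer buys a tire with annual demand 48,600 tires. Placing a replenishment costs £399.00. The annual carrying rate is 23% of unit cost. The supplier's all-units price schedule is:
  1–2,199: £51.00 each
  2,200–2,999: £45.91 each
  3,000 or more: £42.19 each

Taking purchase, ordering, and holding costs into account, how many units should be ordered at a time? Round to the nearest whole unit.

Q* ≈ 3,000 tires

Holding cost per unit per year at price C is H = 0.23·C.
For each price level, check whether its EOQ is feasible; otherwise the best quantity at that price is the breakpoint.
EOQ at £51.00 = 1818.3 (feasible in tier 1): TC = 48,600×£51.00 + (48,600/1818.3)×399 + (1818.3/2)×0.23×£51.00 = £2,499,928.91.
EOQ at £45.91 = 1916.5 < 2200, so use break Q=2200: TC = 48,600×£45.91 + (48,600/2200.0)×399 + (2200.0/2)×0.23×£45.91 = £2,251,655.50.
EOQ at £42.19 = 1999.2 < 3000, so use break Q=3000: TC = 48,600×£42.19 + (48,600/3000.0)×399 + (3000.0/2)×0.23×£42.19 = £2,071,453.35.
Lowest total cost is £2,071,453.35 at Q = 3000.0.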